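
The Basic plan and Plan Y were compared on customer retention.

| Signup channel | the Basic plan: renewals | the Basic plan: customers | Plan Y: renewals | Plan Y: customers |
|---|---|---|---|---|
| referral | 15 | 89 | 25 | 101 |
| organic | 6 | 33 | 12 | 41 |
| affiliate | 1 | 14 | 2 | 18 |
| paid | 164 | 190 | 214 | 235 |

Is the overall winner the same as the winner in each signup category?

Referral: the Basic plan 15/89 = 16.9%, Plan Y 25/101 = 24.8% → Plan Y
Organic: the Basic plan 6/33 = 18.2%, Plan Y 12/41 = 29.3% → Plan Y
Affiliate: the Basic plan 1/14 = 7.1%, Plan Y 2/18 = 11.1% → Plan Y
Paid: the Basic plan 164/190 = 86.3%, Plan Y 214/235 = 91.1% → Plan Y
Overall: the Basic plan 186/326 = 57.1%, Plan Y 253/395 = 64.1% → Plan Y
Plan Y wins overall and in every signup group — no reversal.

Yes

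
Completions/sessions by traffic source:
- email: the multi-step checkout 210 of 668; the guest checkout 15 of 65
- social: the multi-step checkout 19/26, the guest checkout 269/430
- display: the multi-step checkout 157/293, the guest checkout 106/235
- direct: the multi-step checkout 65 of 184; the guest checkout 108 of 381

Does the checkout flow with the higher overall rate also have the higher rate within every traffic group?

Email: the multi-step checkout 210/668 = 31.4%, the guest checkout 15/65 = 23.1% → the multi-step checkout
Social: the multi-step checkout 19/26 = 73.1%, the guest checkout 269/430 = 62.6% → the multi-step checkout
Display: the multi-step checkout 157/293 = 53.6%, the guest checkout 106/235 = 45.1% → the multi-step checkout
Direct: the multi-step checkout 65/184 = 35.3%, the guest checkout 108/381 = 28.3% → the multi-step checkout
Overall: the multi-step checkout 451/1171 = 38.5%, the guest checkout 498/1111 = 44.8% → the guest checkout
The multi-step checkout wins each traffic group but the guest checkout wins overall — the comparison reverses. The multi-step checkout's sessions skew toward email, which has a lower base rate.

No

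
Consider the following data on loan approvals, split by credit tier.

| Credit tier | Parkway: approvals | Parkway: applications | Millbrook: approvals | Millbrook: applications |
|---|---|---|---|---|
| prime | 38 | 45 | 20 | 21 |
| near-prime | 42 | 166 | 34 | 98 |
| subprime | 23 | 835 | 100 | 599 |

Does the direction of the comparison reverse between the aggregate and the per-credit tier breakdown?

Prime: Parkway 38/45 = 84.4%, Millbrook 20/21 = 95.2% → Millbrook
Near-prime: Parkway 42/166 = 25.3%, Millbrook 34/98 = 34.7% → Millbrook
Subprime: Parkway 23/835 = 2.8%, Millbrook 100/599 = 16.7% → Millbrook
Overall: Parkway 103/1046 = 9.8%, Millbrook 154/718 = 21.4% → Millbrook
Millbrook wins overall and in every credit group — no reversal.

No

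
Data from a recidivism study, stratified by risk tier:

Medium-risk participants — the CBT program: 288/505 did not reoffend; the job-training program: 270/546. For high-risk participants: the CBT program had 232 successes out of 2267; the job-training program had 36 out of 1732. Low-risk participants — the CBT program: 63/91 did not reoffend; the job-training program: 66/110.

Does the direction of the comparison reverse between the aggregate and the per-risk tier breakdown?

No

Medium-risk: the CBT program 288/505 = 57.0%, the job-training program 270/546 = 49.5% → the CBT program
High-risk: the CBT program 232/2267 = 10.2%, the job-training program 36/1732 = 2.1% → the CBT program
Low-risk: the CBT program 63/91 = 69.2%, the job-training program 66/110 = 60.0% → the CBT program
Overall: the CBT program 583/2863 = 20.4%, the job-training program 372/2388 = 15.6% → the CBT program
The CBT program wins overall and in every risk group — no reversal.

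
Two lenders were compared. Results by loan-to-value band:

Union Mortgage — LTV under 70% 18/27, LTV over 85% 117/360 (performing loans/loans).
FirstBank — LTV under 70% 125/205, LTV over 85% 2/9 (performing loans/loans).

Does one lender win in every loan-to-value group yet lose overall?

LTV under 70%: Union Mortgage 18/27 = 66.7%, FirstBank 125/205 = 61.0% → Union Mortgage
LTV over 85%: Union Mortgage 117/360 = 32.5%, FirstBank 2/9 = 22.2% → Union Mortgage
Overall: Union Mortgage 135/387 = 34.9%, FirstBank 127/214 = 59.3% → FirstBank
Union Mortgage wins each loan-to-value group but FirstBank wins overall — the comparison reverses. Union Mortgage's loans skew toward LTV over 85%, which has a lower base rate.

Yes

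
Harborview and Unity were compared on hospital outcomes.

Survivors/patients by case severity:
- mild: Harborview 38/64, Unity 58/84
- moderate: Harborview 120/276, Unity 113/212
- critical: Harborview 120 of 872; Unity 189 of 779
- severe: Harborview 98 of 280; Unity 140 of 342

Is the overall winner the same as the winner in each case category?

Yes

Mild: Harborview 38/64 = 59.4%, Unity 58/84 = 69.0% → Unity
Moderate: Harborview 120/276 = 43.5%, Unity 113/212 = 53.3% → Unity
Critical: Harborview 120/872 = 13.8%, Unity 189/779 = 24.3% → Unity
Severe: Harborview 98/280 = 35.0%, Unity 140/342 = 40.9% → Unity
Overall: Harborview 376/1492 = 25.2%, Unity 500/1417 = 35.3% → Unity
Unity wins overall and in every case group — no reversal.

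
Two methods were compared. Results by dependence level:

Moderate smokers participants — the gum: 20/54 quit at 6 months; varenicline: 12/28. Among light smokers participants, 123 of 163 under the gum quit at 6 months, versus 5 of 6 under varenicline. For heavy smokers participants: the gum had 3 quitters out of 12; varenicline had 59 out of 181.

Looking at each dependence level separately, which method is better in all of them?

varenicline

Moderate smokers: the gum 20/54 = 37.0%, varenicline 12/28 = 42.9% → varenicline
Light smokers: the gum 123/163 = 75.5%, varenicline 5/6 = 83.3% → varenicline
Heavy smokers: the gum 3/12 = 25.0%, varenicline 59/181 = 32.6% → varenicline
Varenicline has the higher rate in all 3 groups.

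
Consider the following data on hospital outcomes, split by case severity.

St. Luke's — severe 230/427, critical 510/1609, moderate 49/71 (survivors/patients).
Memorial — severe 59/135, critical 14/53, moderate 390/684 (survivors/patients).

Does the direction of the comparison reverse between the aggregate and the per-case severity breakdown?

Severe: St. Luke's 230/427 = 53.9%, Memorial 59/135 = 43.7% → St. Luke's
Critical: St. Luke's 510/1609 = 31.7%, Memorial 14/53 = 26.4% → St. Luke's
Moderate: St. Luke's 49/71 = 69.0%, Memorial 390/684 = 57.0% → St. Luke's
Overall: St. Luke's 789/2107 = 37.4%, Memorial 463/872 = 53.1% → Memorial
St. Luke's wins each case group but Memorial wins overall — the comparison reverses. St. Luke's's patients skew toward critical, which has a lower base rate.

Yes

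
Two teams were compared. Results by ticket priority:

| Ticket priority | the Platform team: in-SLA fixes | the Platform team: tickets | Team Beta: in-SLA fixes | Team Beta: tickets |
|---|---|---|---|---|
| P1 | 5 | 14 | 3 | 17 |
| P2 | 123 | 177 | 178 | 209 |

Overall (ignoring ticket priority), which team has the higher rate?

Team Beta

P1: the Platform team 5/14 = 35.7%, Team Beta 3/17 = 17.6% → the Platform team
P2: the Platform team 123/177 = 69.5%, Team Beta 178/209 = 85.2% → Team Beta
Overall: the Platform team 128/191 = 67.0%, Team Beta 181/226 = 80.1% → Team Beta
(Neither sweeps every ticket group, but Team Beta has the higher pooled rate.)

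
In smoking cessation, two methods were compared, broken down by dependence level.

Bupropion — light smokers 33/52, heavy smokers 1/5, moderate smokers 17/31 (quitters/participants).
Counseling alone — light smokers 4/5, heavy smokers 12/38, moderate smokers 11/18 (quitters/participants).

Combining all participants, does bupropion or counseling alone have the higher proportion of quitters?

Light smokers: bupropion 33/52 = 63.5%, counseling alone 4/5 = 80.0% → counseling alone
Heavy smokers: bupropion 1/5 = 20.0%, counseling alone 12/38 = 31.6% → counseling alone
Moderate smokers: bupropion 17/31 = 54.8%, counseling alone 11/18 = 61.1% → counseling alone
Overall: bupropion 51/88 = 58.0%, counseling alone 27/61 = 44.3% → bupropion
(Counseling alone wins every dependence group but bupropion wins overall — counseling alone's participants skew toward the low-rate heavy smokers group.)

bupropion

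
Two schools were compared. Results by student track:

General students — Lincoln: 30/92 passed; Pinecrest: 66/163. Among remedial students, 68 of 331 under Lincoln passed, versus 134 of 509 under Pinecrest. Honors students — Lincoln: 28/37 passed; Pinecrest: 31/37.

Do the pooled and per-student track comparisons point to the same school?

Yes

General: Lincoln 30/92 = 32.6%, Pinecrest 66/163 = 40.5% → Pinecrest
Remedial: Lincoln 68/331 = 20.5%, Pinecrest 134/509 = 26.3% → Pinecrest
Honors: Lincoln 28/37 = 75.7%, Pinecrest 31/37 = 83.8% → Pinecrest
Overall: Lincoln 126/460 = 27.4%, Pinecrest 231/709 = 32.6% → Pinecrest
Pinecrest wins overall and in every student group — no reversal.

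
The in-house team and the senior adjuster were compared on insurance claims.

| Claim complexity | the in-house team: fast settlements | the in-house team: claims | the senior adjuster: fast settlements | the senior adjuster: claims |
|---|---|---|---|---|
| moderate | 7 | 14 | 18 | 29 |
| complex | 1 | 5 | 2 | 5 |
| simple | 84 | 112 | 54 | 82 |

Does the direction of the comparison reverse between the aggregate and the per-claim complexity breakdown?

Moderate: the in-house team 7/14 = 50.0%, the senior adjuster 18/29 = 62.1% → the senior adjuster
Complex: the in-house team 1/5 = 20.0%, the senior adjuster 2/5 = 40.0% → the senior adjuster
Simple: the in-house team 84/112 = 75.0%, the senior adjuster 54/82 = 65.9% → the in-house team
Overall: the in-house team 92/131 = 70.2%, the senior adjuster 74/116 = 63.8% → the in-house team
Neither sweeps: the in-house team wins 1 of 3 groups, the senior adjuster wins 2. The in-house team wins overall but not every group — no Simpson reversal.

No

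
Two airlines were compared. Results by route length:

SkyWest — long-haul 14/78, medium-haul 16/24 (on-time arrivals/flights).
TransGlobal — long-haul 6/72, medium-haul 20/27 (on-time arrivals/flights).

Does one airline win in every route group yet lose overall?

No

Long-haul: SkyWest 14/78 = 17.9%, TransGlobal 6/72 = 8.3% → SkyWest
Medium-haul: SkyWest 16/24 = 66.7%, TransGlobal 20/27 = 74.1% → TransGlobal
Overall: SkyWest 30/102 = 29.4%, TransGlobal 26/99 = 26.3% → SkyWest
Neither sweeps: SkyWest wins 1 of 2 groups, TransGlobal wins 1. SkyWest wins overall but not every group — no Simpson reversal.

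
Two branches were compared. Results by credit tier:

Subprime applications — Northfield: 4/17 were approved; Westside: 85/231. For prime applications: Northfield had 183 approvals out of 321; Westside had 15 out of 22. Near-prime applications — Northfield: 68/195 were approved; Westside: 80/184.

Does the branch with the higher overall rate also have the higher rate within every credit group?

No

Subprime: Northfield 4/17 = 23.5%, Westside 85/231 = 36.8% → Westside
Prime: Northfield 183/321 = 57.0%, Westside 15/22 = 68.2% → Westside
Near-prime: Northfield 68/195 = 34.9%, Westside 80/184 = 43.5% → Westside
Overall: Northfield 255/533 = 47.8%, Westside 180/437 = 41.2% → Northfield
Westside wins each credit group but Northfield wins overall — the comparison reverses. Westside's applications skew toward subprime, which has a lower base rate.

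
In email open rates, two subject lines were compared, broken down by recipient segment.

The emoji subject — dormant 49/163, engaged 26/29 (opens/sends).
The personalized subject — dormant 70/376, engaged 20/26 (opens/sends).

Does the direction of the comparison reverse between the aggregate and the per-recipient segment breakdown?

Dormant: the emoji subject 49/163 = 30.1%, the personalized subject 70/376 = 18.6% → the emoji subject
Engaged: the emoji subject 26/29 = 89.7%, the personalized subject 20/26 = 76.9% → the emoji subject
Overall: the emoji subject 75/192 = 39.1%, the personalized subject 90/402 = 22.4% → the emoji subject
The emoji subject wins overall and in every recipient group — no reversal.

No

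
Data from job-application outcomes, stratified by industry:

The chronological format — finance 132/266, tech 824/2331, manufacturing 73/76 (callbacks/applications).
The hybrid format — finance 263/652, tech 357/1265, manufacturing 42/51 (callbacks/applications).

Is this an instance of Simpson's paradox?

Finance: the chronological format 132/266 = 49.6%, the hybrid format 263/652 = 40.3% → the chronological format
Tech: the chronological format 824/2331 = 35.3%, the hybrid format 357/1265 = 28.2% → the chronological format
Manufacturing: the chronological format 73/76 = 96.1%, the hybrid format 42/51 = 82.4% → the chronological format
Overall: the chronological format 1029/2673 = 38.5%, the hybrid format 662/1968 = 33.6% → the chronological format
The chronological format wins overall and in every industry group — no reversal.

No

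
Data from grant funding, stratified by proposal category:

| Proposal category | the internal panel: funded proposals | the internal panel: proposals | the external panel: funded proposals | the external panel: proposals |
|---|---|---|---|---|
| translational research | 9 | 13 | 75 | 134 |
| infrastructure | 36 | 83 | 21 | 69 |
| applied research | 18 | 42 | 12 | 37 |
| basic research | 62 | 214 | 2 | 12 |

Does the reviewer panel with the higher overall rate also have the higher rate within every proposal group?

No

Translational research: the internal panel 9/13 = 69.2%, the external panel 75/134 = 56.0% → the internal panel
Infrastructure: the internal panel 36/83 = 43.4%, the external panel 21/69 = 30.4% → the internal panel
Applied research: the internal panel 18/42 = 42.9%, the external panel 12/37 = 32.4% → the internal panel
Basic research: the internal panel 62/214 = 29.0%, the external panel 2/12 = 16.7% → the internal panel
Overall: the internal panel 125/352 = 35.5%, the external panel 110/252 = 43.7% → the external panel
The internal panel wins each proposal group but the external panel wins overall — the comparison reverses. The internal panel's proposals skew toward basic research, which has a lower base rate.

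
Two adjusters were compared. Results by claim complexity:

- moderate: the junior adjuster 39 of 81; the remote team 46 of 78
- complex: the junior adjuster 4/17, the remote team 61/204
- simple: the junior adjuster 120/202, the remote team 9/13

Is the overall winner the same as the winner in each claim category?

Moderate: the junior adjuster 39/81 = 48.1%, the remote team 46/78 = 59.0% → the remote team
Complex: the junior adjuster 4/17 = 23.5%, the remote team 61/204 = 29.9% → the remote team
Simple: the junior adjuster 120/202 = 59.4%, the remote team 9/13 = 69.2% → the remote team
Overall: the junior adjuster 163/300 = 54.3%, the remote team 116/295 = 39.3% → the junior adjuster
The remote team wins each claim group but the junior adjuster wins overall — the comparison reverses. The remote team's claims skew toward complex, which has a lower base rate.

No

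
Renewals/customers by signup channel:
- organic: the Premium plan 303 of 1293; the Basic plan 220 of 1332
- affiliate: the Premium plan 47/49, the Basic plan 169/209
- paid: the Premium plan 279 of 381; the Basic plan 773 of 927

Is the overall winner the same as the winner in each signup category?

Organic: the Premium plan 303/1293 = 23.4%, the Basic plan 220/1332 = 16.5% → the Premium plan
Affiliate: the Premium plan 47/49 = 95.9%, the Basic plan 169/209 = 80.9% → the Premium plan
Paid: the Premium plan 279/381 = 73.2%, the Basic plan 773/927 = 83.4% → the Basic plan
Overall: the Premium plan 629/1723 = 36.5%, the Basic plan 1162/2468 = 47.1% → the Basic plan
Neither sweeps: the Premium plan wins 2 of 3 groups, the Basic plan wins 1. The Basic plan wins overall but not every group — no Simpson reversal.

No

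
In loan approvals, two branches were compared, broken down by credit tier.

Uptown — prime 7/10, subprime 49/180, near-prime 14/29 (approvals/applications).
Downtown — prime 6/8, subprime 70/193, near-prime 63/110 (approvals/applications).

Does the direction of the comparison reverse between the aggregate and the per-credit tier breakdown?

No

Prime: Uptown 7/10 = 70.0%, Downtown 6/8 = 75.0% → Downtown
Subprime: Uptown 49/180 = 27.2%, Downtown 70/193 = 36.3% → Downtown
Near-prime: Uptown 14/29 = 48.3%, Downtown 63/110 = 57.3% → Downtown
Overall: Uptown 70/219 = 32.0%, Downtown 139/311 = 44.7% → Downtown
Downtown wins overall and in every credit group — no reversal.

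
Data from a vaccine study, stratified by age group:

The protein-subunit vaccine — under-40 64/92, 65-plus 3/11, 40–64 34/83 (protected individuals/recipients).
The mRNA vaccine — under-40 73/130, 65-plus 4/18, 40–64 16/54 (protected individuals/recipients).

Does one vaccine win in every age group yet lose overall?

No

Under-40: the protein-subunit vaccine 64/92 = 69.6%, the mRNA vaccine 73/130 = 56.2% → the protein-subunit vaccine
65-plus: the protein-subunit vaccine 3/11 = 27.3%, the mRNA vaccine 4/18 = 22.2% → the protein-subunit vaccine
40–64: the protein-subunit vaccine 34/83 = 41.0%, the mRNA vaccine 16/54 = 29.6% → the protein-subunit vaccine
Overall: the protein-subunit vaccine 101/186 = 54.3%, the mRNA vaccine 93/202 = 46.0% → the protein-subunit vaccine
The protein-subunit vaccine wins overall and in every age group — no reversal.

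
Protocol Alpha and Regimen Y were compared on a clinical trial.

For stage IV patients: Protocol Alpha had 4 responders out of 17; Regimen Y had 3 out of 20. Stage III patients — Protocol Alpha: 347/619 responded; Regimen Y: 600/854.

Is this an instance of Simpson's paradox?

No

Stage IV: Protocol Alpha 4/17 = 23.5%, Regimen Y 3/20 = 15.0% → Protocol Alpha
Stage III: Protocol Alpha 347/619 = 56.1%, Regimen Y 600/854 = 70.3% → Regimen Y
Overall: Protocol Alpha 351/636 = 55.2%, Regimen Y 603/874 = 69.0% → Regimen Y
Neither sweeps: Protocol Alpha wins 1 of 2 groups, Regimen Y wins 1. Regimen Y wins overall but not every group — no Simpson reversal.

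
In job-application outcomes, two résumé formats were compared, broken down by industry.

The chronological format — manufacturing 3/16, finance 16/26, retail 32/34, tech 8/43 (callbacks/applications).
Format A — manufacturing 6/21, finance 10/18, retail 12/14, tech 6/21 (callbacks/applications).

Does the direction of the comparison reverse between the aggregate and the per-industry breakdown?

Manufacturing: the chronological format 3/16 = 18.8%, Format A 6/21 = 28.6% → Format A
Finance: the chronological format 16/26 = 61.5%, Format A 10/18 = 55.6% → the chronological format
Retail: the chronological format 32/34 = 94.1%, Format A 12/14 = 85.7% → the chronological format
Tech: the chronological format 8/43 = 18.6%, Format A 6/21 = 28.6% → Format A
Overall: the chronological format 59/119 = 49.6%, Format A 34/74 = 45.9% → the chronological format
Neither sweeps: the chronological format wins 2 of 4 groups, Format A wins 2. The chronological format wins overall but not every group — no Simpson reversal.

No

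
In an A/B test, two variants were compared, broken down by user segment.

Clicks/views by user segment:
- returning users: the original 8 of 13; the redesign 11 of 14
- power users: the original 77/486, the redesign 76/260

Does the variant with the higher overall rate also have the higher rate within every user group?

Yes

Returning users: the original 8/13 = 61.5%, the redesign 11/14 = 78.6% → the redesign
Power users: the original 77/486 = 15.8%, the redesign 76/260 = 29.2% → the redesign
Overall: the original 85/499 = 17.0%, the redesign 87/274 = 31.8% → the redesign
The redesign wins overall and in every user group — no reversal.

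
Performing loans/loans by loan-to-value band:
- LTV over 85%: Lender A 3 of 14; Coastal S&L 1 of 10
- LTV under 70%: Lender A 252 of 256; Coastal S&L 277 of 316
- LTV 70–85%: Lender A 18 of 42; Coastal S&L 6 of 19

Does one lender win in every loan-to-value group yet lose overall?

No

LTV over 85%: Lender A 3/14 = 21.4%, Coastal S&L 1/10 = 10.0% → Lender A
LTV under 70%: Lender A 252/256 = 98.4%, Coastal S&L 277/316 = 87.7% → Lender A
LTV 70–85%: Lender A 18/42 = 42.9%, Coastal S&L 6/19 = 31.6% → Lender A
Overall: Lender A 273/312 = 87.5%, Coastal S&L 284/345 = 82.3% → Lender A
Lender A wins overall and in every loan-to-value group — no reversal.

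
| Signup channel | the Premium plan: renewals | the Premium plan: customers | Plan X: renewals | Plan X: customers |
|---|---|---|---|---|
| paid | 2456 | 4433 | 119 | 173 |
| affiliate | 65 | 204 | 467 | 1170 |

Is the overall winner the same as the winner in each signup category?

No

Paid: the Premium plan 2456/4433 = 55.4%, Plan X 119/173 = 68.8% → Plan X
Affiliate: the Premium plan 65/204 = 31.9%, Plan X 467/1170 = 39.9% → Plan X
Overall: the Premium plan 2521/4637 = 54.4%, Plan X 586/1343 = 43.6% → the Premium plan
Plan X wins each signup group but the Premium plan wins overall — the comparison reverses. Plan X's customers skew toward affiliate, which has a lower base rate.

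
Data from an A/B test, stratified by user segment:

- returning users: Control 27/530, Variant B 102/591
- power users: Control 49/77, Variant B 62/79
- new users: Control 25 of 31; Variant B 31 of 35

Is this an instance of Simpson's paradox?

No

Returning users: Control 27/530 = 5.1%, Variant B 102/591 = 17.3% → Variant B
Power users: Control 49/77 = 63.6%, Variant B 62/79 = 78.5% → Variant B
New users: Control 25/31 = 80.6%, Variant B 31/35 = 88.6% → Variant B
Overall: Control 101/638 = 15.8%, Variant B 195/705 = 27.7% → Variant B
Variant B wins overall and in every user group — no reversal.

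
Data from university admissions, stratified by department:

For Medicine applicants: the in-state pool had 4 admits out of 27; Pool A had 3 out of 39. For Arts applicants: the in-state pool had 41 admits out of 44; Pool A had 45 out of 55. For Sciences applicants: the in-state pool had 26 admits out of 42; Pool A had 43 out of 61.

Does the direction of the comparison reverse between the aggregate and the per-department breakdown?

Medicine: the in-state pool 4/27 = 14.8%, Pool A 3/39 = 7.7% → the in-state pool
Arts: the in-state pool 41/44 = 93.2%, Pool A 45/55 = 81.8% → the in-state pool
Sciences: the in-state pool 26/42 = 61.9%, Pool A 43/61 = 70.5% → Pool A
Overall: the in-state pool 71/113 = 62.8%, Pool A 91/155 = 58.7% → the in-state pool
Neither sweeps: the in-state pool wins 2 of 3 groups, Pool A wins 1. The in-state pool wins overall but not every group — no Simpson reversal.

No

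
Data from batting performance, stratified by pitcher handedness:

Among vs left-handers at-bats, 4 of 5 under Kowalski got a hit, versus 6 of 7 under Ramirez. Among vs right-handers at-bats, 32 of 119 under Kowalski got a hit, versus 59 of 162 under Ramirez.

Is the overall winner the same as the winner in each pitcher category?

Vs left-handers: Kowalski 4/5 = 80.0%, Ramirez 6/7 = 85.7% → Ramirez
Vs right-handers: Kowalski 32/119 = 26.9%, Ramirez 59/162 = 36.4% → Ramirez
Overall: Kowalski 36/124 = 29.0%, Ramirez 65/169 = 38.5% → Ramirez
Ramirez wins overall and in every pitcher group — no reversal.

Yes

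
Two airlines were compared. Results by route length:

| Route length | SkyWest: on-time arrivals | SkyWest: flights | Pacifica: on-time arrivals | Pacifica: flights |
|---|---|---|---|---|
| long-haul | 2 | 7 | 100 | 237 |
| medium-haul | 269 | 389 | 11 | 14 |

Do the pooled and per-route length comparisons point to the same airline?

No

Long-haul: SkyWest 2/7 = 28.6%, Pacifica 100/237 = 42.2% → Pacifica
Medium-haul: SkyWest 269/389 = 69.2%, Pacifica 11/14 = 78.6% → Pacifica
Overall: SkyWest 271/396 = 68.4%, Pacifica 111/251 = 44.2% → SkyWest
Pacifica wins each route group but SkyWest wins overall — the comparison reverses. Pacifica's flights skew toward long-haul, which has a lower base rate.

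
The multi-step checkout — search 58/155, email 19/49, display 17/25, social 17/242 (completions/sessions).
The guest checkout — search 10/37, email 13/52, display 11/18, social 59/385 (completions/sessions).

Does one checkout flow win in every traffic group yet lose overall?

No

Search: the multi-step checkout 58/155 = 37.4%, the guest checkout 10/37 = 27.0% → the multi-step checkout
Email: the multi-step checkout 19/49 = 38.8%, the guest checkout 13/52 = 25.0% → the multi-step checkout
Display: the multi-step checkout 17/25 = 68.0%, the guest checkout 11/18 = 61.1% → the multi-step checkout
Social: the multi-step checkout 17/242 = 7.0%, the guest checkout 59/385 = 15.3% → the guest checkout
Overall: the multi-step checkout 111/471 = 23.6%, the guest checkout 93/492 = 18.9% → the multi-step checkout
Neither sweeps: the multi-step checkout wins 3 of 4 groups, the guest checkout wins 1. The multi-step checkout wins overall but not every group — no Simpson reversal.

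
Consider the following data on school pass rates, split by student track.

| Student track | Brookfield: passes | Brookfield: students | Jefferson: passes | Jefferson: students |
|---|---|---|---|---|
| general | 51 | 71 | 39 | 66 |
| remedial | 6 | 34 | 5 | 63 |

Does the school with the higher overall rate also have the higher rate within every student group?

General: Brookfield 51/71 = 71.8%, Jefferson 39/66 = 59.1% → Brookfield
Remedial: Brookfield 6/34 = 17.6%, Jefferson 5/63 = 7.9% → Brookfield
Overall: Brookfield 57/105 = 54.3%, Jefferson 44/129 = 34.1% → Brookfield
Brookfield wins overall and in every student group — no reversal.

Yes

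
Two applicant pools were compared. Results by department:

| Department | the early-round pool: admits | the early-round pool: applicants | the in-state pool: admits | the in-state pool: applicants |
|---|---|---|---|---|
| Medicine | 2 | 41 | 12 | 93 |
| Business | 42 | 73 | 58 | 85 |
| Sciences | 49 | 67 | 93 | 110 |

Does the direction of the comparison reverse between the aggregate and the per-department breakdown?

Medicine: the early-round pool 2/41 = 4.9%, the in-state pool 12/93 = 12.9% → the in-state pool
Business: the early-round pool 42/73 = 57.5%, the in-state pool 58/85 = 68.2% → the in-state pool
Sciences: the early-round pool 49/67 = 73.1%, the in-state pool 93/110 = 84.5% → the in-state pool
Overall: the early-round pool 93/181 = 51.4%, the in-state pool 163/288 = 56.6% → the in-state pool
The in-state pool wins overall and in every department group — no reversal.

No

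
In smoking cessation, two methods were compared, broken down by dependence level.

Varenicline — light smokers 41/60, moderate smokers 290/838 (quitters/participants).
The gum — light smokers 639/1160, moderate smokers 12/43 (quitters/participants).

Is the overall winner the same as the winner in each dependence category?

Light smokers: varenicline 41/60 = 68.3%, the gum 639/1160 = 55.1% → varenicline
Moderate smokers: varenicline 290/838 = 34.6%, the gum 12/43 = 27.9% → varenicline
Overall: varenicline 331/898 = 36.9%, the gum 651/1203 = 54.1% → the gum
Varenicline wins each dependence group but the gum wins overall — the comparison reverses. Varenicline's participants skew toward moderate smokers, which has a lower base rate.

No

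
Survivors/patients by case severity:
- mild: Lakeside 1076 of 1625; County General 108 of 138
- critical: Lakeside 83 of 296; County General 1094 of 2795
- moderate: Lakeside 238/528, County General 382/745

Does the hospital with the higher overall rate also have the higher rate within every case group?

Mild: Lakeside 1076/1625 = 66.2%, County General 108/138 = 78.3% → County General
Critical: Lakeside 83/296 = 28.0%, County General 1094/2795 = 39.1% → County General
Moderate: Lakeside 238/528 = 45.1%, County General 382/745 = 51.3% → County General
Overall: Lakeside 1397/2449 = 57.0%, County General 1584/3678 = 43.1% → Lakeside
County General wins each case group but Lakeside wins overall — the comparison reverses. County General's patients skew toward critical, which has a lower base rate.

No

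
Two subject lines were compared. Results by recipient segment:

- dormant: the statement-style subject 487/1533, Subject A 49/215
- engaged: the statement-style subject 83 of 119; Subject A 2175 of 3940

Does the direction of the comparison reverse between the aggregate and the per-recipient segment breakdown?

Dormant: the statement-style subject 487/1533 = 31.8%, Subject A 49/215 = 22.8% → the statement-style subject
Engaged: the statement-style subject 83/119 = 69.7%, Subject A 2175/3940 = 55.2% → the statement-style subject
Overall: the statement-style subject 570/1652 = 34.5%, Subject A 2224/4155 = 53.5% → Subject A
The statement-style subject wins each recipient group but Subject A wins overall — the comparison reverses. The statement-style subject's sends skew toward dormant, which has a lower base rate.

Yes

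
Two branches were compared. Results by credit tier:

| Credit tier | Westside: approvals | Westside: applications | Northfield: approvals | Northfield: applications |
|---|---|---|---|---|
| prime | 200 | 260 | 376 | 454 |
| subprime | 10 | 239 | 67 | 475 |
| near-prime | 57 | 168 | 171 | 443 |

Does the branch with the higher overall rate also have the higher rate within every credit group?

Prime: Westside 200/260 = 76.9%, Northfield 376/454 = 82.8% → Northfield
Subprime: Westside 10/239 = 4.2%, Northfield 67/475 = 14.1% → Northfield
Near-prime: Westside 57/168 = 33.9%, Northfield 171/443 = 38.6% → Northfield
Overall: Westside 267/667 = 40.0%, Northfield 614/1372 = 44.8% → Northfield
Northfield wins overall and in every credit group — no reversal.

Yes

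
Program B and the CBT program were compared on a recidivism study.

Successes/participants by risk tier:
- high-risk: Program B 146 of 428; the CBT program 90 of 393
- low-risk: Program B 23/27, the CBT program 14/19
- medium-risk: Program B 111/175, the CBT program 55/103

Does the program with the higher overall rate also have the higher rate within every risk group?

High-risk: Program B 146/428 = 34.1%, the CBT program 90/393 = 22.9% → Program B
Low-risk: Program B 23/27 = 85.2%, the CBT program 14/19 = 73.7% → Program B
Medium-risk: Program B 111/175 = 63.4%, the CBT program 55/103 = 53.4% → Program B
Overall: Program B 280/630 = 44.4%, the CBT program 159/515 = 30.9% → Program B
Program B wins overall and in every risk group — no reversal.

Yes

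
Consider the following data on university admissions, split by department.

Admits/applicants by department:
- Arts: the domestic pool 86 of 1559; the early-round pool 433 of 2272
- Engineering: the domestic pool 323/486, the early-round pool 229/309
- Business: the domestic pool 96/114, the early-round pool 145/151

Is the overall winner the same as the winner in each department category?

Arts: the domestic pool 86/1559 = 5.5%, the early-round pool 433/2272 = 19.1% → the early-round pool
Engineering: the domestic pool 323/486 = 66.5%, the early-round pool 229/309 = 74.1% → the early-round pool
Business: the domestic pool 96/114 = 84.2%, the early-round pool 145/151 = 96.0% → the early-round pool
Overall: the domestic pool 505/2159 = 23.4%, the early-round pool 807/2732 = 29.5% → the early-round pool
The early-round pool wins overall and in every department group — no reversal.

Yes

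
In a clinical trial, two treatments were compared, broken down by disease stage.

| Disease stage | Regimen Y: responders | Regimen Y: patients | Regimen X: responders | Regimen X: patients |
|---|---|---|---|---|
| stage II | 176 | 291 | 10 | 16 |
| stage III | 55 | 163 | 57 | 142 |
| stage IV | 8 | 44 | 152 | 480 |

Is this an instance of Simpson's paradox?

Stage II: Regimen Y 176/291 = 60.5%, Regimen X 10/16 = 62.5% → Regimen X
Stage III: Regimen Y 55/163 = 33.7%, Regimen X 57/142 = 40.1% → Regimen X
Stage IV: Regimen Y 8/44 = 18.2%, Regimen X 152/480 = 31.7% → Regimen X
Overall: Regimen Y 239/498 = 48.0%, Regimen X 219/638 = 34.3% → Regimen Y
Regimen X wins each disease group but Regimen Y wins overall — the comparison reverses. Regimen X's patients skew toward stage IV, which has a lower base rate.

Yes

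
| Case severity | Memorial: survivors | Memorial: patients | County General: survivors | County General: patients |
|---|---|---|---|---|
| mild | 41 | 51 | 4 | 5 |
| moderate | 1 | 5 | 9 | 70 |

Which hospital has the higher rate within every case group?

Mild: Memorial 41/51 = 80.4%, County General 4/5 = 80.0% → Memorial
Moderate: Memorial 1/5 = 20.0%, County General 9/70 = 12.9% → Memorial
Memorial has the higher rate in both groups.

Memorial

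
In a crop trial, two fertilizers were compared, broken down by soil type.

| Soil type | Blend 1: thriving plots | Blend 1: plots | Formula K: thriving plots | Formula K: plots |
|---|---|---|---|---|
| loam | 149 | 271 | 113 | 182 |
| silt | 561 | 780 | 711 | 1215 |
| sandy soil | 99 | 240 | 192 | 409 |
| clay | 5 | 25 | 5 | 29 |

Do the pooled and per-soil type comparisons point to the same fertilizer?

Loam: Blend 1 149/271 = 55.0%, Formula K 113/182 = 62.1% → Formula K
Silt: Blend 1 561/780 = 71.9%, Formula K 711/1215 = 58.5% → Blend 1
Sandy soil: Blend 1 99/240 = 41.2%, Formula K 192/409 = 46.9% → Formula K
Clay: Blend 1 5/25 = 20.0%, Formula K 5/29 = 17.2% → Blend 1
Overall: Blend 1 814/1316 = 61.9%, Formula K 1021/1835 = 55.6% → Blend 1
Neither sweeps: Blend 1 wins 2 of 4 groups, Formula K wins 2. Blend 1 wins overall but not every group — no Simpson reversal.

No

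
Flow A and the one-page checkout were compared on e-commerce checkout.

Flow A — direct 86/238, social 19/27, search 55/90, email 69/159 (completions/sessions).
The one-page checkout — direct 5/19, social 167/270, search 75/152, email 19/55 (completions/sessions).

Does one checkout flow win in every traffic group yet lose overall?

Direct: Flow A 86/238 = 36.1%, the one-page checkout 5/19 = 26.3% → Flow A
Social: Flow A 19/27 = 70.4%, the one-page checkout 167/270 = 61.9% → Flow A
Search: Flow A 55/90 = 61.1%, the one-page checkout 75/152 = 49.3% → Flow A
Email: Flow A 69/159 = 43.4%, the one-page checkout 19/55 = 34.5% → Flow A
Overall: Flow A 229/514 = 44.6%, the one-page checkout 266/496 = 53.6% → the one-page checkout
Flow A wins each traffic group but the one-page checkout wins overall — the comparison reverses. Flow A's sessions skew toward direct, which has a lower base rate.

Yes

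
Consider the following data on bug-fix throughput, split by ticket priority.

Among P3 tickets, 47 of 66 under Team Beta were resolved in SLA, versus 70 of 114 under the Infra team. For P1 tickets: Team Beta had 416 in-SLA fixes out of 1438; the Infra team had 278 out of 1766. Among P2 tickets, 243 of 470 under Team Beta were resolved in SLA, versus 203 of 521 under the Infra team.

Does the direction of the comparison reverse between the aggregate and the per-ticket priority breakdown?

No

P3: Team Beta 47/66 = 71.2%, the Infra team 70/114 = 61.4% → Team Beta
P1: Team Beta 416/1438 = 28.9%, the Infra team 278/1766 = 15.7% → Team Beta
P2: Team Beta 243/470 = 51.7%, the Infra team 203/521 = 39.0% → Team Beta
Overall: Team Beta 706/1974 = 35.8%, the Infra team 551/2401 = 22.9% → Team Beta
Team Beta wins overall and in every ticket group — no reversal.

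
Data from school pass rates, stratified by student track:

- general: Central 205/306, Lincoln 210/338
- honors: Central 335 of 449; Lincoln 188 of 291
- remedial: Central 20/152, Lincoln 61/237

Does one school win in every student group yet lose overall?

No

General: Central 205/306 = 67.0%, Lincoln 210/338 = 62.1% → Central
Honors: Central 335/449 = 74.6%, Lincoln 188/291 = 64.6% → Central
Remedial: Central 20/152 = 13.2%, Lincoln 61/237 = 25.7% → Lincoln
Overall: Central 560/907 = 61.7%, Lincoln 459/866 = 53.0% → Central
Neither sweeps: Central wins 2 of 3 groups, Lincoln wins 1. Central wins overall but not every group — no Simpson reversal.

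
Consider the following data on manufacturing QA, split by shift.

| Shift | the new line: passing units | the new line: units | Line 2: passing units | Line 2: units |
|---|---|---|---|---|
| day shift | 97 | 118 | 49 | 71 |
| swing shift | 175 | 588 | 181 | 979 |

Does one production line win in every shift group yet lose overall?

Day shift: the new line 97/118 = 82.2%, Line 2 49/71 = 69.0% → the new line
Swing shift: the new line 175/588 = 29.8%, Line 2 181/979 = 18.5% → the new line
Overall: the new line 272/706 = 38.5%, Line 2 230/1050 = 21.9% → the new line
The new line wins overall and in every shift group — no reversal.

No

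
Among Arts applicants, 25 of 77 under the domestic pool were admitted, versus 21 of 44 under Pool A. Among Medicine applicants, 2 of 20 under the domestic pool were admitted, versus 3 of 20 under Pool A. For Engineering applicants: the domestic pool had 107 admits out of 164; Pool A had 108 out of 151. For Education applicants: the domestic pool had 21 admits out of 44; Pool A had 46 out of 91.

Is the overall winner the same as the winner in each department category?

Yes

Arts: the domestic pool 25/77 = 32.5%, Pool A 21/44 = 47.7% → Pool A
Medicine: the domestic pool 2/20 = 10.0%, Pool A 3/20 = 15.0% → Pool A
Engineering: the domestic pool 107/164 = 65.2%, Pool A 108/151 = 71.5% → Pool A
Education: the domestic pool 21/44 = 47.7%, Pool A 46/91 = 50.5% → Pool A
Overall: the domestic pool 155/305 = 50.8%, Pool A 178/306 = 58.2% → Pool A
Pool A wins overall and in every department group — no reversal.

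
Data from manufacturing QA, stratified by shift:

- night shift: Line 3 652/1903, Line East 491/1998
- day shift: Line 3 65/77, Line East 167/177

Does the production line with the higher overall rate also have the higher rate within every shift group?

No

Night shift: Line 3 652/1903 = 34.3%, Line East 491/1998 = 24.6% → Line 3
Day shift: Line 3 65/77 = 84.4%, Line East 167/177 = 94.4% → Line East
Overall: Line 3 717/1980 = 36.2%, Line East 658/2175 = 30.3% → Line 3
Neither sweeps: Line 3 wins 1 of 2 groups, Line East wins 1. Line 3 wins overall but not every group — no Simpson reversal.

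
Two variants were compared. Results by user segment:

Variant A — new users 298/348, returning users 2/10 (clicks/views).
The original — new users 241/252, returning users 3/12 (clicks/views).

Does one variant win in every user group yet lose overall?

No

New users: Variant A 298/348 = 85.6%, the original 241/252 = 95.6% → the original
Returning users: Variant A 2/10 = 20.0%, the original 3/12 = 25.0% → the original
Overall: Variant A 300/358 = 83.8%, the original 244/264 = 92.4% → the original
The original wins overall and in every user group — no reversal.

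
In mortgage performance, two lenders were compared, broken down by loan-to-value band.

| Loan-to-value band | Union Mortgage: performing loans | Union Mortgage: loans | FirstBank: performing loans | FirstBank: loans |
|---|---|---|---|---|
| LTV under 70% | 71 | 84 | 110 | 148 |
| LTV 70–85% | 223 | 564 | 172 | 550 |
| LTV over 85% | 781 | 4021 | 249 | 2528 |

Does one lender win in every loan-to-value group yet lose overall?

No

LTV under 70%: Union Mortgage 71/84 = 84.5%, FirstBank 110/148 = 74.3% → Union Mortgage
LTV 70–85%: Union Mortgage 223/564 = 39.5%, FirstBank 172/550 = 31.3% → Union Mortgage
LTV over 85%: Union Mortgage 781/4021 = 19.4%, FirstBank 249/2528 = 9.8% → Union Mortgage
Overall: Union Mortgage 1075/4669 = 23.0%, FirstBank 531/3226 = 16.5% → Union Mortgage
Union Mortgage wins overall and in every loan-to-value group — no reversal.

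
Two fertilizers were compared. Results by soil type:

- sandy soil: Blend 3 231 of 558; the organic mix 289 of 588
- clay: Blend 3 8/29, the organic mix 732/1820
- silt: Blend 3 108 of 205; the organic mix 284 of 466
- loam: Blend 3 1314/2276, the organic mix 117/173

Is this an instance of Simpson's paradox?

Sandy soil: Blend 3 231/558 = 41.4%, the organic mix 289/588 = 49.1% → the organic mix
Clay: Blend 3 8/29 = 27.6%, the organic mix 732/1820 = 40.2% → the organic mix
Silt: Blend 3 108/205 = 52.7%, the organic mix 284/466 = 60.9% → the organic mix
Loam: Blend 3 1314/2276 = 57.7%, the organic mix 117/173 = 67.6% → the organic mix
Overall: Blend 3 1661/3068 = 54.1%, the organic mix 1422/3047 = 46.7% → Blend 3
The organic mix wins each soil group but Blend 3 wins overall — the comparison reverses. The organic mix's plots skew toward clay, which has a lower base rate.

Yes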